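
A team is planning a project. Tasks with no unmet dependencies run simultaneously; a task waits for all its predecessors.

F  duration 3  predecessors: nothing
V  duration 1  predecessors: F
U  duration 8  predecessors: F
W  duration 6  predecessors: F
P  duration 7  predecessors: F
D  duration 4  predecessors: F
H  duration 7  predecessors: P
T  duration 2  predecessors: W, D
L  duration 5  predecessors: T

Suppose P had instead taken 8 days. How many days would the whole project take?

The binding path is F→P→H = 3+7+7 = 17; finish at 17 days.
P lies on that path, so at 8 days the path becomes 18 days.
That remains the longest chain; total 18 days.

18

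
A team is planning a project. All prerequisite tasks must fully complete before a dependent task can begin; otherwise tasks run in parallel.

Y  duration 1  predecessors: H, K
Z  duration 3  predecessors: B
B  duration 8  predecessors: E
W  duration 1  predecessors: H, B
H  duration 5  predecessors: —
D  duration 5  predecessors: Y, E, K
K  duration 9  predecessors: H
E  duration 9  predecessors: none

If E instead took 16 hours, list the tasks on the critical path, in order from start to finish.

Actual critical path: E→B→Z = 9+8+3 = 20 ⇒ 20 hours.
Since E is critical, the +7 change carries straight to that chain (now 27 hours).
No other chain overtakes it, so the finish is 27 hours.

E, B, Z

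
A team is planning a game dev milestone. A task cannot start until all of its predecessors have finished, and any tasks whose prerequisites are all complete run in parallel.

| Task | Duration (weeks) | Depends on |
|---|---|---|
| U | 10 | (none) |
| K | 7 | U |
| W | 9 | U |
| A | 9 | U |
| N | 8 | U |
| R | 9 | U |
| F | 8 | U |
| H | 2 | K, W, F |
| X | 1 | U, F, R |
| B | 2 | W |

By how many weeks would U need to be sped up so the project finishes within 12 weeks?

Current finish: 21 weeks; target: 12.
U is on every critical path, so each week cut from U cuts the finish by one (this holds down to a finish of 12).
Need 21 − 12 = 9 weeks off U → U becomes 1 week, finish becomes 12.

9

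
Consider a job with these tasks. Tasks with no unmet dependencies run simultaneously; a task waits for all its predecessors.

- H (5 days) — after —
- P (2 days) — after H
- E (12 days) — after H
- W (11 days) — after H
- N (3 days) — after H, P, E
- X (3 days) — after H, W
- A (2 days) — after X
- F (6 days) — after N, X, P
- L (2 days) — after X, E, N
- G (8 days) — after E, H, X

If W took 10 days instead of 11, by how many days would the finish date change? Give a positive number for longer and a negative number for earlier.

-1

Baseline: H→W→X→G = 5+11+3+8 = 27 → 27 days.
W is on the critical path; changing it to 10 makes that path 26 days.
The binding chain switches to H→E→N→F = 5+12+3+6 = 26; finish 26 days.
Change in finish: 26 − 27 = -1 days.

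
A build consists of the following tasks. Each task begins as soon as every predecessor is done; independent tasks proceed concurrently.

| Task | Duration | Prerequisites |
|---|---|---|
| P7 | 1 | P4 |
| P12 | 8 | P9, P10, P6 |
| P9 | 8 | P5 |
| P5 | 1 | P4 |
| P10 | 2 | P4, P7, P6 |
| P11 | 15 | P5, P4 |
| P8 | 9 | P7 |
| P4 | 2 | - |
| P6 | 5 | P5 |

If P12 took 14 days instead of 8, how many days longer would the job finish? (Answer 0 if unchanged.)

6

The binding path is P4→P5→P9→P12 = 2+1+8+8 = 19; finish at 19 days.
P12 lies on that path, so at 14 days the path becomes 25 days.
That remains the longest chain; total 25 days.
Change in finish: 25 − 19 = +6 days.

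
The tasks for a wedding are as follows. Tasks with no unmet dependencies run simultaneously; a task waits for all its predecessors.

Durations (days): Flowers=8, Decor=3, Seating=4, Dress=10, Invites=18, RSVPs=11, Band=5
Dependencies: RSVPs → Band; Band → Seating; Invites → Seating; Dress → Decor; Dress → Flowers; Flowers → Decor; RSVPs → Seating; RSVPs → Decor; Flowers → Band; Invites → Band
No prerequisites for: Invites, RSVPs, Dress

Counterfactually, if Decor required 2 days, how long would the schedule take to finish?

27

The binding path is Invites→Band→Seating = 18+5+4 = 27; finish at 27 days.
The longest path through Decor is only 21 days, so Decor has float 6.
The critical path is still Invites→Band→Seating; finish is now 27 days.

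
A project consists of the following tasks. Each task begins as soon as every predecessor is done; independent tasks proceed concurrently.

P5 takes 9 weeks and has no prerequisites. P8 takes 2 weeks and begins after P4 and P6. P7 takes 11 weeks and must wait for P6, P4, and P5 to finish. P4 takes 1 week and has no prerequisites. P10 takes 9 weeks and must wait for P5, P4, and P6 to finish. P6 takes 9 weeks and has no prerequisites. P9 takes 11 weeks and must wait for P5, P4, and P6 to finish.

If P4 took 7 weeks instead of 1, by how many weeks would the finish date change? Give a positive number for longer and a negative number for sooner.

Baseline: P5→P7 = 9+11 = 20 → 20 weeks.
The longest path through P4 is only 12 weeks, so P4 has float 8.
The critical path is still P5→P7; finish is now 20 weeks.
Change in finish: 20 − 20 = +0 weeks.

0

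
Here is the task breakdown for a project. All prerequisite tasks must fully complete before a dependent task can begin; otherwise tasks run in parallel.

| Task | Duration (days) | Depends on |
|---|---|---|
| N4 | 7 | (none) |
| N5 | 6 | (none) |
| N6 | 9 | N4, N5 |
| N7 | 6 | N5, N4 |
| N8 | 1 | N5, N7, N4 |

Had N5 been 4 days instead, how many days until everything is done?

Critical path before the change: N4→N6 = 7+9 = 16 giving 16 days.
N5 is off the critical path — its longest chain is 15 days, giving 1 of slack.
That remains the longest chain; total 16 days.

16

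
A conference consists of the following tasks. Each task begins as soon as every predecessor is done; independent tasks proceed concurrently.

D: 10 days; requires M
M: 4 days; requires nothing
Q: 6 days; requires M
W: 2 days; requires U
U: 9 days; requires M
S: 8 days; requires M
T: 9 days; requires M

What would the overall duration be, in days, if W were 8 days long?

The binding path is M→U→W = 4+9+2 = 15; finish at 15 days.
W is on the critical path; changing it to 8 makes that path 21 days.
That remains the longest chain; total 21 days.

21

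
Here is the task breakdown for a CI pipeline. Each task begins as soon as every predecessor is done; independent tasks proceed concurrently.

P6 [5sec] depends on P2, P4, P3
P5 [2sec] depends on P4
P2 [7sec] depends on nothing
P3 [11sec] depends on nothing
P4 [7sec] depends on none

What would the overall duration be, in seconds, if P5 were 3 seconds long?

Actual critical path: P3→P6 = 11+5 = 16 ⇒ 16 seconds.
P5 has 7 seconds of float (longest path through it is 9).
The critical path is still P3→P6; finish is now 16 seconds.

16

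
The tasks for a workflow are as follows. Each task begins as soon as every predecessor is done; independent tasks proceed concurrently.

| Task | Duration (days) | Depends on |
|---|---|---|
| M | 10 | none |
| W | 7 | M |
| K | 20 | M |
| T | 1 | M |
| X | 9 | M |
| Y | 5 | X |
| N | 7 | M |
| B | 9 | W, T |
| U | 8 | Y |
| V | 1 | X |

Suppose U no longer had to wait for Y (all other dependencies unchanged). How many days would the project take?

Original critical path: M→X→Y→U = 10+9+5+8 = 32 ⇒ 32 days.
Without Y→U, U's earliest start moves from 24 to 0.
The longest chain is now M→K = 10+20 = 30, so the project takes 30 days.

30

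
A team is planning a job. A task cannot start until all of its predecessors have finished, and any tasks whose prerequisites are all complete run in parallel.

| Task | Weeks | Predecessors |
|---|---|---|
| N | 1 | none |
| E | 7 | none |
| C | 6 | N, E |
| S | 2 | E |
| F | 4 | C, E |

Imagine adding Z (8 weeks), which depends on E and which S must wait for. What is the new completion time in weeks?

17

Originally the plan takes 17 weeks.
With Z inserted, S now waits for max(E, Z).
New critical path: E→Z→S = 7+8+2 = 17 ⇒ 17 weeks.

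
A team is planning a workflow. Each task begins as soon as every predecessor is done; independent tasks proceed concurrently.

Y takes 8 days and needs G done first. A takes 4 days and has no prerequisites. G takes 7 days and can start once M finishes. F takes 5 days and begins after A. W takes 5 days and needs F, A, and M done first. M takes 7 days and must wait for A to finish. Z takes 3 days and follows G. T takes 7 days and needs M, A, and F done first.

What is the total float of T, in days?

8

The longest chain is A→M→G→Y = 4+7+7+8 = 26; overall finish 26 days.
The longest chain containing T totals 18 days.
Slack of T = 19 − 11 = 8 days.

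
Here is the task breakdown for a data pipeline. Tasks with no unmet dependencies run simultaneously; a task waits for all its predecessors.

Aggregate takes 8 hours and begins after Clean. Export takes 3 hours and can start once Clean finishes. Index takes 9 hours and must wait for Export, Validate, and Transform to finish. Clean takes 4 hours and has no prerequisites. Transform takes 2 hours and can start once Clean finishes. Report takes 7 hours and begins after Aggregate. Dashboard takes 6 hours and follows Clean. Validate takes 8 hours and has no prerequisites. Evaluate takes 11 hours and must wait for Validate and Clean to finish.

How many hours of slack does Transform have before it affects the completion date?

4

The longest chain is Clean→Aggregate→Report = 4+8+7 = 19; overall finish 19 hours.
Longest path through Transform: 15 hours (earliest finish 6, latest finish 10).
Slack of Transform = 8 − 4 = 4 hours.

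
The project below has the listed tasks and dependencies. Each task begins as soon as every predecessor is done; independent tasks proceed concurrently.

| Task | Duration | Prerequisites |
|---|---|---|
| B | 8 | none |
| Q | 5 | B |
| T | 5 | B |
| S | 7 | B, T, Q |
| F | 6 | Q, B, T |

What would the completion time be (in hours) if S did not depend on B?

Before: longest chain B→Q→S = 8+5+7 = 20, finish 20.
Dropping B→S doesn't change S's earliest start (13); another predecessor still binds.
The longest chain is now B→Q→S = 8+5+7 = 20, so the project takes 20 hours.

20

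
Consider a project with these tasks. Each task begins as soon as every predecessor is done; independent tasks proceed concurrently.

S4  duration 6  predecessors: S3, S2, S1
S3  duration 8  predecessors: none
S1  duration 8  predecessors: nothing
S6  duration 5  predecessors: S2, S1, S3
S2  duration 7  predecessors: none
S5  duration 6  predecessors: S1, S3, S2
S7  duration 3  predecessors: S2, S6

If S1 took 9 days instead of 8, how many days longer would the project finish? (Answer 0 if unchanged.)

Critical path before the change: S1→S6→S7 = 8+5+3 = 16 giving 16 days.
S1 lies on that path, so at 9 days the path becomes 17 days.
That remains the longest chain; total 17 days.
Change in finish: 17 − 16 = +1 days.

1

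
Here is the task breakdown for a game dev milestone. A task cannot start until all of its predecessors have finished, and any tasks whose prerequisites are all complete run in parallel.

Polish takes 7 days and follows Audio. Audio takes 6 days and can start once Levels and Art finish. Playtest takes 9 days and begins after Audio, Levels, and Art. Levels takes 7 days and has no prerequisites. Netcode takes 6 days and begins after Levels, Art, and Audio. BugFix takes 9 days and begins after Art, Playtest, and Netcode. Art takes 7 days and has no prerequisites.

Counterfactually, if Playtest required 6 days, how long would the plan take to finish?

The binding path is Art→Audio→Playtest→BugFix = 7+6+9+9 = 31; finish at 31 days.
Playtest is on the critical path; changing it to 6 makes that path 28 days.
Now Art→Audio→Netcode→BugFix = 7+6+6+9 = 28 is longest, so the finish becomes 28 days.

28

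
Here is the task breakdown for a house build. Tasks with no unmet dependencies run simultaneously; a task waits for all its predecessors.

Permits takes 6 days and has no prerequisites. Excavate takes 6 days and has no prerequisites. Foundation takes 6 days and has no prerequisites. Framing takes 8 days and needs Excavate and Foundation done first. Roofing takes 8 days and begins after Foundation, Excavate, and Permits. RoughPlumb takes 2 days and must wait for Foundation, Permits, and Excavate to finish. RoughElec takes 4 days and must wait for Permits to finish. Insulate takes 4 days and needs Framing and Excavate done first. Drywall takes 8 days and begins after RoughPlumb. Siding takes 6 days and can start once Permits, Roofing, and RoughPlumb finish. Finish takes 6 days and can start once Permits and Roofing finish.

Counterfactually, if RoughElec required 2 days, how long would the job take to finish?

Baseline: Permits→Roofing→Siding = 6+8+6 = 20 → 20 days.
RoughElec is off the critical path — its longest chain is 10 days, giving 10 of slack.
That remains the longest chain; total 20 days.

20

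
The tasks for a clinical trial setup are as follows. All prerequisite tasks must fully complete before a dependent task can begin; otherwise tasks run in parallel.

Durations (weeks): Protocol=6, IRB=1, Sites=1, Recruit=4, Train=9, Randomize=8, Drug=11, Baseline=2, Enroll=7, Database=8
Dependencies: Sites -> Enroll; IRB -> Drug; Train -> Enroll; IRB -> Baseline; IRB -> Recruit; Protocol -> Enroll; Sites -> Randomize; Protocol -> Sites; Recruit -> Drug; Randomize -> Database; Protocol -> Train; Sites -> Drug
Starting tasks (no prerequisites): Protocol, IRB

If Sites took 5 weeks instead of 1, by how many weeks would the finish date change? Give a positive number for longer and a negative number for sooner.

Baseline: Protocol→Sites→Randomize→Database = 6+1+8+8 = 23 → 23 weeks.
Since Sites is critical, the +4 change carries straight to that chain (now 27 weeks).
The critical path is still Protocol→Sites→Randomize→Database; finish is now 27 weeks.
Change in finish: 27 − 23 = +4 weeks.

4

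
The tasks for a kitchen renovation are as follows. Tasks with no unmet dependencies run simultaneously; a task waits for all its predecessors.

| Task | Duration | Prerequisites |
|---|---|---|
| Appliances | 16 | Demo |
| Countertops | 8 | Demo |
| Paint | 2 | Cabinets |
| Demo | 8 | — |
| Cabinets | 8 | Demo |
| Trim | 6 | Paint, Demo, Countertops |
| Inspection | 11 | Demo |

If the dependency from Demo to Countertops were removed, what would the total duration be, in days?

24

With the dependency in place, Demo→Cabinets→Paint→Trim = 8+8+2+6 = 24 sets the finish at 24 days.
Without Demo→Countertops, Countertops's earliest start moves from 8 to 0.
The longest chain is now Demo→Cabinets→Paint→Trim = 8+8+2+6 = 24, so the plan takes 24 days.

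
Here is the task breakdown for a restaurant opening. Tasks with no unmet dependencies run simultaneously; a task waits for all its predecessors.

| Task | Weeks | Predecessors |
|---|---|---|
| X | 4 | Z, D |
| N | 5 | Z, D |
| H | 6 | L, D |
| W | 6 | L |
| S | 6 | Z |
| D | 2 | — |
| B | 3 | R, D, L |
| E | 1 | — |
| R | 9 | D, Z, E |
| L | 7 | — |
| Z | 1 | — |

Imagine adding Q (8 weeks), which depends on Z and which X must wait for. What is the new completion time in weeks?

14

Originally the project takes 14 weeks.
With Q inserted, X now waits for max(Z, D, Q).
New critical path: D→R→B = 2+9+3 = 14 ⇒ 14 weeks.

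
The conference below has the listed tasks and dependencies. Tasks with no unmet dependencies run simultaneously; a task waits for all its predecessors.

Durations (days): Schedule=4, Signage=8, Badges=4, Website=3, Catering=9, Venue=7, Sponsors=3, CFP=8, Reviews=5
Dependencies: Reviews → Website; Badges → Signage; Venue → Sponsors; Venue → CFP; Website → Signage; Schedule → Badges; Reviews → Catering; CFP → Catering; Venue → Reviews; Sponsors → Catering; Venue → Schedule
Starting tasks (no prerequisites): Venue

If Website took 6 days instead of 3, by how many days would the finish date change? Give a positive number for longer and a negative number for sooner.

As given, the longest chain is Venue→CFP→Catering = 7+8+9 = 24, so the finish is 24 days.
The longest path through Website is only 23 days, so Website has float 1.
New critical path: Venue→Reviews→Website→Signage = 7+5+6+8 = 26 ⇒ 26 days.
Change in finish: 26 − 24 = +2 days.

2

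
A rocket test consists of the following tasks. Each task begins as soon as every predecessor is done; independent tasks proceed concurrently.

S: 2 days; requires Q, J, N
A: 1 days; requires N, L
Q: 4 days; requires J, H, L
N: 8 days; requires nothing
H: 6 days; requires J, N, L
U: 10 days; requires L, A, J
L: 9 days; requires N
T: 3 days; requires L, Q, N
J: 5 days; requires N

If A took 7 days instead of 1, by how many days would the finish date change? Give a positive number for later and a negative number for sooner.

4

As given, the longest chain is N→L→H→Q→T = 8+9+6+4+3 = 30, so the finish is 30 days.
A is off the critical path — its longest chain is 28 days, giving 2 of slack.
Now N→L→A→U = 8+9+7+10 = 34 is longest, so the finish becomes 34 days.
Change in finish: 34 − 30 = +4 days.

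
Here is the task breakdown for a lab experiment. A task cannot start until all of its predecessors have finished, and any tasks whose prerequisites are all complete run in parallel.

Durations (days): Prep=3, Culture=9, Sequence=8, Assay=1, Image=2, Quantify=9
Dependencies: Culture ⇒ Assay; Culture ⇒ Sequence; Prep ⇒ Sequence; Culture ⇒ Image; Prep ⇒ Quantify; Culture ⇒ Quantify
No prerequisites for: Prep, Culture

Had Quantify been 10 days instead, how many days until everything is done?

19

The binding path is Culture→Quantify = 9+9 = 18; finish at 18 days.
Quantify is on the critical path; changing it to 10 makes that path 19 days.
The critical path is still Culture→Quantify; finish is now 19 days.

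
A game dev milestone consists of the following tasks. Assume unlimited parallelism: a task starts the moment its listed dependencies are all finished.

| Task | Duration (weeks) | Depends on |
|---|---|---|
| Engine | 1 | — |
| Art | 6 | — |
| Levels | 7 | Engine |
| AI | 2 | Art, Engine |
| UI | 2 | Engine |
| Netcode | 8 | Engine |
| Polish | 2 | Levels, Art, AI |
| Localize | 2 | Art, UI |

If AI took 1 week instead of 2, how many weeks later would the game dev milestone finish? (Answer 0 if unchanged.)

Critical path before the change: Art→AI→Polish = 6+2+2 = 10 giving 10 weeks.
Since AI is critical, the -1 change carries straight to that chain (now 9 weeks).
New critical path: Engine→Levels→Polish = 1+7+2 = 10 ⇒ 10 weeks.
Change in finish: 10 − 10 = +0 weeks.

0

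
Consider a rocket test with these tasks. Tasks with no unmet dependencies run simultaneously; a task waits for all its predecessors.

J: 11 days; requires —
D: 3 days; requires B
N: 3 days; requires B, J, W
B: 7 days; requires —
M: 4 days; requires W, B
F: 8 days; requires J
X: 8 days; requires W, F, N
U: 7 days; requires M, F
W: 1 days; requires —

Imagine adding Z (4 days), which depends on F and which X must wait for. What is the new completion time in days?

Originally the job takes 27 days.
With Z inserted, X now waits for max(W, F, N, Z).
New critical path: J→F→Z→X = 11+8+4+8 = 31 ⇒ 31 days.

31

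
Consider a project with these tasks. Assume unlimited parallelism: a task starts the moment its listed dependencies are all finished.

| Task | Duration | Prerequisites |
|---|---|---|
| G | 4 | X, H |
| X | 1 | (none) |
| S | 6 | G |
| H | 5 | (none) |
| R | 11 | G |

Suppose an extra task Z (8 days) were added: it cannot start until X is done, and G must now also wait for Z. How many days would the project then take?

Originally the project takes 20 days.
With Z inserted, G now waits for max(X, H, Z).
New critical path: X→Z→G→R = 1+8+4+11 = 24 ⇒ 24 days.

24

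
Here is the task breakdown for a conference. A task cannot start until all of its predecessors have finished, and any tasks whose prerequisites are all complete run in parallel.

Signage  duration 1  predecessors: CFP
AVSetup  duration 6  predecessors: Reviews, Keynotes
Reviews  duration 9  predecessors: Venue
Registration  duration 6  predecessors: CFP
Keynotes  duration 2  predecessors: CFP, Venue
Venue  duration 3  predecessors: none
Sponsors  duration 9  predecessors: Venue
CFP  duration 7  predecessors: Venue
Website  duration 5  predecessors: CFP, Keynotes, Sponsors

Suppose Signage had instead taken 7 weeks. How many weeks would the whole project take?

18

Actual critical path: Venue→CFP→Keynotes→AVSetup = 3+7+2+6 = 18 ⇒ 18 weeks.
Signage has 7 weeks of float (longest path through it is 11).
The critical path is still Venue→CFP→Keynotes→AVSetup; finish is now 18 weeks.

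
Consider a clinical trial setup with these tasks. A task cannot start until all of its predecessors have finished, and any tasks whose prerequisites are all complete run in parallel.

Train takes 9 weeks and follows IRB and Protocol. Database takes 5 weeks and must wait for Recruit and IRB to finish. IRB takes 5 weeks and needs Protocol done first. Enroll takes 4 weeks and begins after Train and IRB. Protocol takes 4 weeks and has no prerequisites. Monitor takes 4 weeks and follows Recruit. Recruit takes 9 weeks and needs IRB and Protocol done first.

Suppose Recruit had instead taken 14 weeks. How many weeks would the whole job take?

28

Baseline: Protocol→IRB→Recruit→Database = 4+5+9+5 = 23 → 23 weeks.
Since Recruit is critical, the +5 change carries straight to that chain (now 28 weeks).
No other chain overtakes it, so the finish is 28 weeks.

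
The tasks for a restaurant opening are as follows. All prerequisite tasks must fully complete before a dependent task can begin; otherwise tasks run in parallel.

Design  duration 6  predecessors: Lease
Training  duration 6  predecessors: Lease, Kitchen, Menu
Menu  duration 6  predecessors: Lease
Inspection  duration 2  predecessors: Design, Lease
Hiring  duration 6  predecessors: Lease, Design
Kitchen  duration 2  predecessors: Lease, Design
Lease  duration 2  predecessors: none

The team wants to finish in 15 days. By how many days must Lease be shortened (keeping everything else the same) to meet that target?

1

Current finish: 16 days; target: 15.
Lease is on every critical path, so each day cut from Lease cuts the finish by one (this holds down to a finish of 15).
Need 16 − 15 = 1 day off Lease → Lease becomes 1 day, finish becomes 15.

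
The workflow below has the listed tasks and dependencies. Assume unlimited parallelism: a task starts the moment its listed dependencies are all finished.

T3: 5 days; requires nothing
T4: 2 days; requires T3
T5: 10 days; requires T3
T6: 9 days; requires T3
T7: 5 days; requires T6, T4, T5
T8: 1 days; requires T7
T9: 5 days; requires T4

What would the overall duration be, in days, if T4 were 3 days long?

Actual critical path: T3→T5→T7→T8 = 5+10+5+1 = 21 ⇒ 21 days.
The longest path through T4 is only 13 days, so T4 has float 8.
The critical path is still T3→T5→T7→T8; finish is now 21 days.

21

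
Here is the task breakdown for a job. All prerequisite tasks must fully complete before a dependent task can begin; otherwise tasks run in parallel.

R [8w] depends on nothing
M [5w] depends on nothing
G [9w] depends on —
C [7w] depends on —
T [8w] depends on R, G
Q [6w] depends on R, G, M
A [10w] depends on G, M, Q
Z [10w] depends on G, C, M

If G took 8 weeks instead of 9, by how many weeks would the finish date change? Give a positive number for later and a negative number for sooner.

-1

As given, the longest chain is G→Q→A = 9+6+10 = 25, so the finish is 25 weeks.
G lies on that path, so at 8 weeks the path becomes 24 weeks.
New critical path: R→Q→A = 8+6+10 = 24 ⇒ 24 weeks.
Change in finish: 24 − 25 = -1 weeks.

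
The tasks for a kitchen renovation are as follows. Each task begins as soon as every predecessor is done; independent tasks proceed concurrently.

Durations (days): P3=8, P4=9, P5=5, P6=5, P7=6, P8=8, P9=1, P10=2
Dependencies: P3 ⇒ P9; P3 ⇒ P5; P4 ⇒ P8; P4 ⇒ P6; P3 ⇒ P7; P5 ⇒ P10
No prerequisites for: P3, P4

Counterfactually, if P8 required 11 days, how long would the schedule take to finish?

20

Critical path before the change: P4→P8 = 9+8 = 17 giving 17 days.
Since P8 is critical, the +3 change carries straight to that chain (now 20 days).
No other chain overtakes it, so the finish is 20 days.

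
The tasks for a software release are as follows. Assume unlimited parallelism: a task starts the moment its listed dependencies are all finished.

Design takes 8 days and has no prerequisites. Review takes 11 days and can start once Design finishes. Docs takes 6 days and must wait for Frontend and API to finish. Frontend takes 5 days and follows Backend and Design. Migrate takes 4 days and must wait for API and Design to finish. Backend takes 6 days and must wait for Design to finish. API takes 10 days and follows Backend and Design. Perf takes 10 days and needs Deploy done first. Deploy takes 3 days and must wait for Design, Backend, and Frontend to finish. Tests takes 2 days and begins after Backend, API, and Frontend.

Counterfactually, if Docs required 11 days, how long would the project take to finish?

35

The binding path is Design→Backend→Frontend→Deploy→Perf = 8+6+5+3+10 = 32; finish at 32 days.
Docs has 2 days of float (longest path through it is 30).
New critical path: Design→Backend→API→Docs = 8+6+10+11 = 35 ⇒ 35 days.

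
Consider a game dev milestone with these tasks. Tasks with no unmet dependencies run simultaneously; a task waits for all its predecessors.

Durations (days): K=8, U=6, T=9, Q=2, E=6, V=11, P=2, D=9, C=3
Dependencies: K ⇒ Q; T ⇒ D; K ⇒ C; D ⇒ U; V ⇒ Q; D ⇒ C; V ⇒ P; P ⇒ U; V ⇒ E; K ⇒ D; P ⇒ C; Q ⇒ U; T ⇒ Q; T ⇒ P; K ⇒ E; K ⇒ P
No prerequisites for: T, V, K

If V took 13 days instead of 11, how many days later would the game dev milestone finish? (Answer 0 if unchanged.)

Critical path before the change: T→D→U = 9+9+6 = 24 giving 24 days.
V is off the critical path — its longest chain is 19 days, giving 5 of slack.
That remains the longest chain; total 24 days.
Change in finish: 24 − 24 = +0 days.

0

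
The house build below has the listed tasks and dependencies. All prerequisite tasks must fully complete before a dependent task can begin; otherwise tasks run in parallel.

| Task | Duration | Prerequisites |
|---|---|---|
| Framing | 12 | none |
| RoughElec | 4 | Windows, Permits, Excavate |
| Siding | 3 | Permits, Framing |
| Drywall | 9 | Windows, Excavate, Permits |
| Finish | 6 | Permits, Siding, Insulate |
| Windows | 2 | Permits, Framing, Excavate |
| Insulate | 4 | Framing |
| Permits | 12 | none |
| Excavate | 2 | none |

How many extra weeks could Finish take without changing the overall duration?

1

Critical path: Permits→Windows→Drywall = 12+2+9 = 23, so the finish is 23 weeks.
Finish finishes as early as 22 and must finish by 23.
Slack of Finish = 17 − 16 = 1 week.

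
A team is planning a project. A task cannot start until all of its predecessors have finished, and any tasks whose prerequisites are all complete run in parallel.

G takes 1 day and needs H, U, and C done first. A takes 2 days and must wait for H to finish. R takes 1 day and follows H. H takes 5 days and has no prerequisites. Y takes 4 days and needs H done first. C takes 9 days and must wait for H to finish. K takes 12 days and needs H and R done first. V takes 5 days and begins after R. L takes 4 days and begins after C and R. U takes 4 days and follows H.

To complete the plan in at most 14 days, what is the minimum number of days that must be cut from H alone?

Current finish: 18 days; target: 14.
H is on every critical path, so each day cut from H cuts the finish by one (this holds down to a finish of 14).
Need 18 − 14 = 4 days off H → H becomes 1 day, finish becomes 14.

4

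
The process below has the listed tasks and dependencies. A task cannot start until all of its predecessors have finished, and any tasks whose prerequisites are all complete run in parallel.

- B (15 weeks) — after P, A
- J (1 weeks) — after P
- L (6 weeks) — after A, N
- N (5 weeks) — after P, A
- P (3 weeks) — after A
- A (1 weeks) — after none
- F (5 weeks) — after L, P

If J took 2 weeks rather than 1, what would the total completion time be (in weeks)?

20

Critical path before the change: A→P→N→L→F = 1+3+5+6+5 = 20 giving 20 weeks.
J has 15 weeks of float (longest path through it is 5).
No other chain overtakes it, so the finish is 20 weeks.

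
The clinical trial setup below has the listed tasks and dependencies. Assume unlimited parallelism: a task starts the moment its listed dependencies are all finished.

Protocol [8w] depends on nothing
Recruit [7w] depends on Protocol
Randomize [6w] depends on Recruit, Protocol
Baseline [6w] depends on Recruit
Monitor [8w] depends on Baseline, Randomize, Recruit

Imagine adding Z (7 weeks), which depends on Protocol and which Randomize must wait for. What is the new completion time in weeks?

Originally the clinical trial setup takes 29 weeks.
With Z inserted, Randomize now waits for max(Recruit, Protocol, Z).
New critical path: Protocol→Z→Randomize→Monitor = 8+7+6+8 = 29 ⇒ 29 weeks.

29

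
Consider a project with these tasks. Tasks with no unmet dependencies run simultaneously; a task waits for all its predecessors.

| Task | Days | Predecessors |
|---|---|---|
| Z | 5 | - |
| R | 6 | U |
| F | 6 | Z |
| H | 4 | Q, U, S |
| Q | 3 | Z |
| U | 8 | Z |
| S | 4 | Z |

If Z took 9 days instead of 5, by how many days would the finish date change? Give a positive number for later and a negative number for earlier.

As given, the longest chain is Z→U→R = 5+8+6 = 19, so the finish is 19 days.
Since Z is critical, the +4 change carries straight to that chain (now 23 days).
No other chain overtakes it, so the finish is 23 days.
Change in finish: 23 − 19 = +4 days.

4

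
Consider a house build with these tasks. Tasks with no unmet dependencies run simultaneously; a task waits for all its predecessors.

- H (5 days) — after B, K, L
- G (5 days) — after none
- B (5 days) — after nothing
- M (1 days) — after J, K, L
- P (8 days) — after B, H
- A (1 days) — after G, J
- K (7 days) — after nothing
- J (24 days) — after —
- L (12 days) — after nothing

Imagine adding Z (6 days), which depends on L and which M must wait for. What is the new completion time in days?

Originally the plan takes 25 days.
With Z inserted, M now waits for max(J, K, L, Z).
New critical path: L→H→P = 12+5+8 = 25 ⇒ 25 days.

25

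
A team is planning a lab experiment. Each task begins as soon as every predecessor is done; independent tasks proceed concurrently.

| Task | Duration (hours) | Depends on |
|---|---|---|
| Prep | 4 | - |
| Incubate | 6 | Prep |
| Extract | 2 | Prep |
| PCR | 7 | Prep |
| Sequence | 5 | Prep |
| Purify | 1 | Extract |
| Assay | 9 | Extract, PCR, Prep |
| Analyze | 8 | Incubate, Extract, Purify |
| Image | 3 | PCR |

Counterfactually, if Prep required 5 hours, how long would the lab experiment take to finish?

The binding path is Prep→PCR→Assay = 4+7+9 = 20; finish at 20 hours.
Since Prep is critical, the +1 change carries straight to that chain (now 21 hours).
No other chain overtakes it, so the finish is 21 hours.

21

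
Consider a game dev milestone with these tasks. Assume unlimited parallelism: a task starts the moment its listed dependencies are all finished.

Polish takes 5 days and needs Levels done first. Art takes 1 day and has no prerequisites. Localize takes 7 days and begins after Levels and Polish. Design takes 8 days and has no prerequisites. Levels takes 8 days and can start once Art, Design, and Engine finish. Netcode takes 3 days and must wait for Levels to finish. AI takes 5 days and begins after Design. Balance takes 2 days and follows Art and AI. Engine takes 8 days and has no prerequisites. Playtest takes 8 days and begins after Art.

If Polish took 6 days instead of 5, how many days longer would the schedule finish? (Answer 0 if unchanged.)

The binding path is Design→Levels→Polish→Localize = 8+8+5+7 = 28; finish at 28 days.
Polish lies on that path, so at 6 days the path becomes 29 days.
No other chain overtakes it, so the finish is 29 days.
Change in finish: 29 − 28 = +1 days.

1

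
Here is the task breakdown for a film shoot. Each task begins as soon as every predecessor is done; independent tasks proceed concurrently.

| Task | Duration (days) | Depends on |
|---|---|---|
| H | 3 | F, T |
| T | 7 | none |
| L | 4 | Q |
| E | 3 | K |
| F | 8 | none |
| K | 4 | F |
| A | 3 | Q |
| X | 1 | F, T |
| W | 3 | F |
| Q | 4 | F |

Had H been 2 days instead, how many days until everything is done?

Baseline: F→Q→L = 8+4+4 = 16 → 16 days.
The longest path through H is only 11 days, so H has float 5.
That remains the longest chain; total 16 days.

16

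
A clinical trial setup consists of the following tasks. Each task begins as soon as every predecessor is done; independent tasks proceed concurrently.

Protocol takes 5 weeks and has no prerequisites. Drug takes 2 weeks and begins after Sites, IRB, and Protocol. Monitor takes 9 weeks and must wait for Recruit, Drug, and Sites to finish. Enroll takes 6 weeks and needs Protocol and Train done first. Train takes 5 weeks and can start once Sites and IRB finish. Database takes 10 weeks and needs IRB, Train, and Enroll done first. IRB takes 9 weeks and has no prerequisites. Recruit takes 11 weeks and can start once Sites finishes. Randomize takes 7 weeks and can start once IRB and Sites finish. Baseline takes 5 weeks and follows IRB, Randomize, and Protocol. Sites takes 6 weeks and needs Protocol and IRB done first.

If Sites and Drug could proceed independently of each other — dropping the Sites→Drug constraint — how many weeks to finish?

Original critical path: IRB→Sites→Train→Enroll→Database = 9+6+5+6+10 = 36 ⇒ 36 weeks.
Without Sites→Drug, Drug's earliest start moves from 15 to 9.
The longest chain is now IRB→Sites→Train→Enroll→Database = 9+6+5+6+10 = 36, so the clinical trial setup takes 36 weeks.

36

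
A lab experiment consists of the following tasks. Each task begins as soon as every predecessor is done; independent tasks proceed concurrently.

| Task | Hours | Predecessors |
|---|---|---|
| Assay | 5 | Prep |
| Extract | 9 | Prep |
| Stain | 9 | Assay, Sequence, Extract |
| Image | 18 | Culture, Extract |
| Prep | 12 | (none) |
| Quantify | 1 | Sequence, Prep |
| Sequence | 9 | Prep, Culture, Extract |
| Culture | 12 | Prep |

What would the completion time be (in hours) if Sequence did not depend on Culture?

With the dependency in place, Prep→Culture→Sequence→Stain = 12+12+9+9 = 42 sets the finish at 42 hours.
Without Culture→Sequence, Sequence's earliest start moves from 24 to 21.
New critical path: Prep→Culture→Image = 12+12+18 = 42 ⇒ 42 hours.

42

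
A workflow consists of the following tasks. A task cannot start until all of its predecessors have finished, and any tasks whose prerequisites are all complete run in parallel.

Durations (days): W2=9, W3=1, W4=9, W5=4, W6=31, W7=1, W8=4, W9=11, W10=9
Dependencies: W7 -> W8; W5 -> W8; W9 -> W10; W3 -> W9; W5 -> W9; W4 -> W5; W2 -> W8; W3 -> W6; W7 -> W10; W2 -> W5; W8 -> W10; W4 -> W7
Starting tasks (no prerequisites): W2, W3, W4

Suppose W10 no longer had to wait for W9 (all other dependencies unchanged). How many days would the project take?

Original critical path: W2→W5→W9→W10 = 9+4+11+9 = 33 ⇒ 33 days.
Without W9→W10, W10's earliest start moves from 24 to 17.
New critical path: W3→W6 = 1+31 = 32 ⇒ 32 days.

32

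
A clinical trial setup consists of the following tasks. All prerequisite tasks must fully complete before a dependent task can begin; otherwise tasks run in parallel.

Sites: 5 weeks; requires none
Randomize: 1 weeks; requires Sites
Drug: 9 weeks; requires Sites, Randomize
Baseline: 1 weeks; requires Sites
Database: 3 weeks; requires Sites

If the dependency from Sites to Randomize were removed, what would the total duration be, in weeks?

Original critical path: Sites→Randomize→Drug = 5+1+9 = 15 ⇒ 15 weeks.
Without Sites→Randomize, Randomize's earliest start moves from 5 to 0.
New critical path: Sites→Drug = 5+9 = 14 ⇒ 14 weeks.

14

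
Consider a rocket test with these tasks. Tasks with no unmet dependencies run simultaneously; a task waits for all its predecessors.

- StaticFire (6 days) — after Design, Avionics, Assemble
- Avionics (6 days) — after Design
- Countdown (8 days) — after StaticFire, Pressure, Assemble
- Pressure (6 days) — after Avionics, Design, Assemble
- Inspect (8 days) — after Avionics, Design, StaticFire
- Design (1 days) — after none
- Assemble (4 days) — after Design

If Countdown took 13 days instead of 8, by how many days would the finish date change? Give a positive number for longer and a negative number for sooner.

5

Actual critical path: Design→Avionics→Pressure→Countdown = 1+6+6+8 = 21 ⇒ 21 days.
Since Countdown is critical, the +5 change carries straight to that chain (now 26 days).
That remains the longest chain; total 26 days.
Change in finish: 26 − 21 = +5 days.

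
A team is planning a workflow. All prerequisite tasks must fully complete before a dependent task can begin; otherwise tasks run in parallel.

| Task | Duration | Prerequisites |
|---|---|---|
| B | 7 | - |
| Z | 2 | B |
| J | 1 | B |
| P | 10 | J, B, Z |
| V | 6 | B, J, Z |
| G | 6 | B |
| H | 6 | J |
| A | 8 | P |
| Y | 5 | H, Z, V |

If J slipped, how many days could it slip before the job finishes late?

1

Critical path: B→Z→P→A = 7+2+10+8 = 27, so the finish is 27 days.
Longest path through J: 26 days (earliest finish 8, latest finish 9).
Slack of J = 8 − 7 = 1 day.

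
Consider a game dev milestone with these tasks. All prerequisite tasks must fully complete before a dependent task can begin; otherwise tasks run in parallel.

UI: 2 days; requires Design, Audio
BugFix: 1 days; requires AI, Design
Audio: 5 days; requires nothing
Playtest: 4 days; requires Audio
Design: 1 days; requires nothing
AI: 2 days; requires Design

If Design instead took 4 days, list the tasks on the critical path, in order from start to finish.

Audio, Playtest

The binding path is Audio→Playtest = 5+4 = 9; finish at 9 days.
Design has 5 days of float (longest path through it is 4).
The critical path is still Audio→Playtest; finish is now 9 days.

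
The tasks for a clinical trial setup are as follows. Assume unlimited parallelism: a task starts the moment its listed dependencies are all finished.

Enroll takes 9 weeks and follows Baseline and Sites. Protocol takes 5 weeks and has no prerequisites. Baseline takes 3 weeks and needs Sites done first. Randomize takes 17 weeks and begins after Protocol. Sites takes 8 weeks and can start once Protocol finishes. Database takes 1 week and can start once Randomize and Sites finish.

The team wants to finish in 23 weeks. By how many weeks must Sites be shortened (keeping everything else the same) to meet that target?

2

Current finish: 25 weeks; target: 23.
Sites is on every critical path, so each week cut from Sites cuts the finish by one (this holds down to a finish of 23).
Need 25 − 23 = 2 weeks off Sites → Sites becomes 6 weeks, finish becomes 23.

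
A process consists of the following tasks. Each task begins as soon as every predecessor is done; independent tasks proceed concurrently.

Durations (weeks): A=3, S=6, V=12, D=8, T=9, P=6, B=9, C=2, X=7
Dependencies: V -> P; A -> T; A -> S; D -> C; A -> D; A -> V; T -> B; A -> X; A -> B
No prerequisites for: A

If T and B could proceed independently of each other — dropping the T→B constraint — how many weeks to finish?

Before: longest chain A→V→P = 3+12+6 = 21, finish 21.
Without T→B, B's earliest start moves from 12 to 3.
New critical path: A→V→P = 3+12+6 = 21 ⇒ 21 weeks.

21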